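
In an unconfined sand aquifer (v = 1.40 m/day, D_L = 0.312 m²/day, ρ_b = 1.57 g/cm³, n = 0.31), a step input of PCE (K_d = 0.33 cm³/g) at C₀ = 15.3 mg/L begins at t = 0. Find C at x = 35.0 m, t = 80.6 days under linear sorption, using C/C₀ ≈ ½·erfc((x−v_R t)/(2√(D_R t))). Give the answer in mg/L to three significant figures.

Retardation factor R = 1 + ρ_b·K_d/n = 1 + 1.57 × 0.33/0.31 = 2.671.
Sorption retards both mechanisms: v_R = v/R = 0.5241 m/day, D_R = D/R = 0.1168 m²/day.
v_R·t = 0.5241 × 80.6 = 42.24246 m; 2√(D_R t) = 6.136 m; argument = (35.0 − 42.24246)/6.136 = -1.180.
C = C₀ × ½·erfc(-1.180) = 15.3 × 0.9524 = 14.6 mg/L.

14.6 mg/L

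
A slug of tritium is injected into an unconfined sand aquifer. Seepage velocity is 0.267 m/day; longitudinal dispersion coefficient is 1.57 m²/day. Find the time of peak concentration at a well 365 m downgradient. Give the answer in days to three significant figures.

For the 1D instantaneous-source solution, setting ∂C/∂t = 0 at fixed x gives v²t² + 2Dt − x² = 0, so t = (√(D² + v²x²) − D)/v².
√(D² + v²x²) = √(1.57² + 0.267² × 365²) = 97.47; v² = 0.071289.
t = (97.47 − 1.57)/0.071289 = 1350 days (vs. the pure-advection estimate x/v = 1370 d).

1350 days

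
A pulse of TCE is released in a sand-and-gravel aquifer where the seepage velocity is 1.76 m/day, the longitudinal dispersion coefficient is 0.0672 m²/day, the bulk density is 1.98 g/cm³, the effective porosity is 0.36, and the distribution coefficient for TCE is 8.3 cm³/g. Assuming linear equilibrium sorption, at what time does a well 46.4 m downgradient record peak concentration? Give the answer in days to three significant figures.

Retardation factor R = 1 + ρ_b·K_d/n = 1 + 1.98 × 8.3/0.36 = 46.65.
Sorption retards both mechanisms: v_R = v/R = 0.03773 m/day, D_R = D/R = 0.001441 m²/day.
Peak time from v_R²t² + 2D_R t − x² = 0: t = (√(D_R² + v_R²x²) − D_R)/v_R².
√(D_R² + v_R²x²) = √(0.001441² + 0.03773² × 46.4²) = 1.751; v_R² = 0.001424.
t = (1.751 − 0.001441)/0.001424 = 1230 days.

1230 days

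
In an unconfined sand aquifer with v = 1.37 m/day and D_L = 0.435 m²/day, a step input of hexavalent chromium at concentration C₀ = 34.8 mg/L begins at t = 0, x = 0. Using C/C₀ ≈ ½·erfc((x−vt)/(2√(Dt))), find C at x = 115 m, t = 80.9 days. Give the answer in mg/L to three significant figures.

For a continuous step input, C/C₀ ≈ ½·erfc((x−vt)/(2√(Dt))).
vt = 1.37 × 80.9 = 110.833 m and 2√(Dt) = 2√(0.435 × 80.9) = 11.86 m.
Argument (x−vt)/(2√(Dt)) = (115 − 110.833)/11.86 = 0.3513; ½·erfc(0.3513) = 0.3097.
C = 34.8 × 0.3097 = 10.8 mg/L.

10.8 mg/L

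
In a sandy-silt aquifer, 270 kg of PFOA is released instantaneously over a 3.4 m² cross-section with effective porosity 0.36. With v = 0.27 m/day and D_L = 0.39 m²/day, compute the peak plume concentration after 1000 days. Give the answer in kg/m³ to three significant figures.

3.15 kg/m³

The peak of an instantaneous 1D plume sits at x = vt; there the Gaussian factor is 1 and C_max = M/(n_e·A·√(4πDt)), where n_e·A is the pore area the mass is dissolved in.
√(4πDt) = √(4π × 0.39 × 1000) = 70.01 m, so C_max = 270/(0.36 × 3.4 × 70.01) = 3.15 kg/m³.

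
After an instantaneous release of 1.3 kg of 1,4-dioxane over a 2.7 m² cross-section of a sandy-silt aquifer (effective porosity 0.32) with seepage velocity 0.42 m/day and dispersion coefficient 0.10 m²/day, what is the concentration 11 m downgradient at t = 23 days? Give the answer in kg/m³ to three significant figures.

0.230 kg/m³

For an instantaneous plane source, C(x,t) = M/(n_e·A·√(4πDt)) · exp(−(x−vt)²/(4Dt)), with n_e·A the pore (flow) area.
Plume center vt = 0.42 × 23 = 9.66 m, so the well at 11 m is 1.34 m downgradient of the peak.
√(4πDt) = 5.376 m, giving peak height M/(n_e·A·√(4πDt)) = 1.3/(0.32 × 2.7 × 5.376) = 0.2799 kg/m³.
(x−vt)²/(4Dt) = (1.34)²/(4 × 0.10 × 23) = 0.1952; exp(−0.1952) = 0.8227.
C = 0.2799 × 0.8227 = 0.230 kg/m³.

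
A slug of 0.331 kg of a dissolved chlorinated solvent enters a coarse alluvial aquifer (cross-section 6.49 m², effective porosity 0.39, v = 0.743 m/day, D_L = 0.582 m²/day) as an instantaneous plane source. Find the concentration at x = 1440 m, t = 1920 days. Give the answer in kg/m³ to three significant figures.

0.00106 kg/m³

For an instantaneous plane source, C(x,t) = M/(n_e·A·√(4πDt)) · exp(−(x−vt)²/(4Dt)), with n_e·A the pore (flow) area.
Plume center vt = 0.743 × 1920 = 1426.56 m, so the well at 1440 m is 13.44 m downgradient of the peak.
√(4πDt) = 118.5 m, giving peak height M/(n_e·A·√(4πDt)) = 0.331/(0.39 × 6.49 × 118.5) = 0.001104 kg/m³.
(x−vt)²/(4Dt) = (13.44)²/(4 × 0.582 × 1920) = 0.04041; exp(−0.04041) = 0.9604.
C = 0.001104 × 0.9604 = 0.00106 kg/m³.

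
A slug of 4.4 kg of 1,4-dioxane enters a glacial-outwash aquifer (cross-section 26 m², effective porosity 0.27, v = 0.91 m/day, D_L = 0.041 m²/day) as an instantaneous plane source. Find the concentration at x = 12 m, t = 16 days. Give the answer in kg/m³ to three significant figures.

0.0180 kg/m³

For an instantaneous plane source, C(x,t) = M/(n_e·A·√(4πDt)) · exp(−(x−vt)²/(4Dt)), with n_e·A the pore (flow) area.
Plume center vt = 0.91 × 16 = 14.56 m, so the well at 12 m is 2.56 m upgradient of the peak.
√(4πDt) = 2.871 m, giving peak height M/(n_e·A·√(4πDt)) = 4.4/(0.27 × 26 × 2.871) = 0.2183 kg/m³.
(x−vt)²/(4Dt) = (-2.56)²/(4 × 0.041 × 16) = 2.498; exp(−2.498) = 0.08225.
C = 0.2183 × 0.08225 = 0.0180 kg/m³.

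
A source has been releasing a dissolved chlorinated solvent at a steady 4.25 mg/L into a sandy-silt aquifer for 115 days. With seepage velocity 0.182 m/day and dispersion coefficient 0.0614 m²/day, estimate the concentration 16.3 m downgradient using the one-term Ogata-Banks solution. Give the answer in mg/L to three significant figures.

3.79 mg/L

For a continuous step input, C/C₀ ≈ ½·erfc((x−vt)/(2√(Dt))).
vt = 0.182 × 115 = 20.93 m and 2√(Dt) = 2√(0.0614 × 115) = 5.315 m.
Argument (x−vt)/(2√(Dt)) = (16.3 − 20.93)/5.315 = -0.8711; ½·erfc(-0.8711) = 0.8910.
C = 4.25 × 0.8910 = 3.79 mg/L.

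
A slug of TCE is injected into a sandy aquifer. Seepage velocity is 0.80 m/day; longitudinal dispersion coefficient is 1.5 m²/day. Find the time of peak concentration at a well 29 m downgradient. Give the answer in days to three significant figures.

34.0 days

For the 1D instantaneous-source solution, setting ∂C/∂t = 0 at fixed x gives v²t² + 2Dt − x² = 0, so t = (√(D² + v²x²) − D)/v².
√(D² + v²x²) = √(1.5² + 0.80² × 29²) = 23.25; v² = 0.64.
t = (23.25 − 1.5)/0.64 = 34.0 days (vs. the pure-advection estimate x/v = 36.2 d).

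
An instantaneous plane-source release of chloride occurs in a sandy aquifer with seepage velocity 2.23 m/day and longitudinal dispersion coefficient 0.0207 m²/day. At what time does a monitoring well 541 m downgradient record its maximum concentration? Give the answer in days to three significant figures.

243 days

For the 1D instantaneous-source solution, setting ∂C/∂t = 0 at fixed x gives v²t² + 2Dt − x² = 0, so t = (√(D² + v²x²) − D)/v².
√(D² + v²x²) = √(0.0207² + 2.23² × 541²) = 1206; v² = 4.9729.
t = (1206 − 0.0207)/4.9729 = 243 days (vs. the pure-advection estimate x/v = 243 d).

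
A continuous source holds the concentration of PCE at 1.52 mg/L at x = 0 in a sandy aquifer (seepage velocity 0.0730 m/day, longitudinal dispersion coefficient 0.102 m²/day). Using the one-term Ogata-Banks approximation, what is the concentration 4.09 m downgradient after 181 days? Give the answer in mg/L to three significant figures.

1.42 mg/L

For a continuous step input, C/C₀ ≈ ½·erfc((x−vt)/(2√(Dt))).
vt = 0.0730 × 181 = 13.213 m and 2√(Dt) = 2√(0.102 × 181) = 8.593 m.
Argument (x−vt)/(2√(Dt)) = (4.09 − 13.213)/8.593 = -1.062; ½·erfc(-1.062) = 0.9334.
C = 1.52 × 0.9334 = 1.42 mg/L.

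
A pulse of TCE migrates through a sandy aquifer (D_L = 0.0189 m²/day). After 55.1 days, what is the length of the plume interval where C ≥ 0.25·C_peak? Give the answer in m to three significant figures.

The plume is Gaussian with σ = √(2Dt) = √(2 × 0.0189 × 55.1) = 1.443 m.
C/C_peak = exp(−Δx²/(2σ²)) = 0.25 ⇒ Δx = σ·√(−2 ln 0.25) = 1.443 × 1.665 = 2.403 m.
Width = 2Δx = 4.81 m.

4.81 m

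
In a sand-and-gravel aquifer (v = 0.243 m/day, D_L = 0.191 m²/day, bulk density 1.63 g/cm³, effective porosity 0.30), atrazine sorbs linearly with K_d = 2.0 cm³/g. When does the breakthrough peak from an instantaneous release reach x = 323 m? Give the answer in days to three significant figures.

15700 days

Retardation factor R = 1 + ρ_b·K_d/n = 1 + 1.63 × 2.0/0.30 = 11.87.
Sorption retards both mechanisms: v_R = v/R = 0.02047 m/day, D_R = D/R = 0.01609 m²/day.
Peak time from v_R²t² + 2D_R t − x² = 0: t = (√(D_R² + v_R²x²) − D_R)/v_R².
√(D_R² + v_R²x²) = √(0.01609² + 0.02047² × 323²) = 6.612; v_R² = 0.0004190.
t = (6.612 − 0.01609)/0.0004190 = 15700 days.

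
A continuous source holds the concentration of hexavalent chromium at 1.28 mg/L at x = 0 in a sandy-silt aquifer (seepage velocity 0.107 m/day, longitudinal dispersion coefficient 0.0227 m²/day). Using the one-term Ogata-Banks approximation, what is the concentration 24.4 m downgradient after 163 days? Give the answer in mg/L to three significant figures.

For a continuous step input, C/C₀ ≈ ½·erfc((x−vt)/(2√(Dt))).
vt = 0.107 × 163 = 17.441 m and 2√(Dt) = 2√(0.0227 × 163) = 3.847 m.
Argument (x−vt)/(2√(Dt)) = (24.4 − 17.441)/3.847 = 1.809; ½·erfc(1.809) = 0.005259.
C = 1.28 × 0.005259 = 0.00673 mg/L.

0.00673 mg/L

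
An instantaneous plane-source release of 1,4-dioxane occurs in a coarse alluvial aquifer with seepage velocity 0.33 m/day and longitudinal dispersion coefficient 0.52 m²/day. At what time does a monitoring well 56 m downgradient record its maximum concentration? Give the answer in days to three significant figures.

165 days

For the 1D instantaneous-source solution, setting ∂C/∂t = 0 at fixed x gives v²t² + 2Dt − x² = 0, so t = (√(D² + v²x²) − D)/v².
√(D² + v²x²) = √(0.52² + 0.33² × 56²) = 18.49; v² = 0.1089.
t = (18.49 − 0.52)/0.1089 = 165 days (vs. the pure-advection estimate x/v = 170 d).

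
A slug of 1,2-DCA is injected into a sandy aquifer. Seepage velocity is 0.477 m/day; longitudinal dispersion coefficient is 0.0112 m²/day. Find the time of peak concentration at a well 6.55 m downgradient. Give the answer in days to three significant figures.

13.7 days

For the 1D instantaneous-source solution, setting ∂C/∂t = 0 at fixed x gives v²t² + 2Dt − x² = 0, so t = (√(D² + v²x²) − D)/v².
√(D² + v²x²) = √(0.0112² + 0.477² × 6.55²) = 3.124; v² = 0.227529.
t = (3.124 − 0.0112)/0.227529 = 13.7 days (vs. the pure-advection estimate x/v = 13.7 d).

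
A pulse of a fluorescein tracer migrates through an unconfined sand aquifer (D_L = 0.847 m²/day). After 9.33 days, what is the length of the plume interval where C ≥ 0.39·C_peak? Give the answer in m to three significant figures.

The plume is Gaussian with σ = √(2Dt) = √(2 × 0.847 × 9.33) = 3.976 m.
C/C_peak = exp(−Δx²/(2σ²)) = 0.39 ⇒ Δx = σ·√(−2 ln 0.39) = 3.976 × 1.372 = 5.455 m.
Width = 2Δx = 10.9 m.

10.9 m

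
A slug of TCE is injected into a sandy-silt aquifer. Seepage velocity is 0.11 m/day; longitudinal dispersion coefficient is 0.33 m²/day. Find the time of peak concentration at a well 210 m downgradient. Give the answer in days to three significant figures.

For the 1D instantaneous-source solution, setting ∂C/∂t = 0 at fixed x gives v²t² + 2Dt − x² = 0, so t = (√(D² + v²x²) − D)/v².
√(D² + v²x²) = √(0.33² + 0.11² × 210²) = 23.10; v² = 0.0121.
t = (23.10 − 0.33)/0.0121 = 1880 days (vs. the pure-advection estimate x/v = 1910 d).

1880 days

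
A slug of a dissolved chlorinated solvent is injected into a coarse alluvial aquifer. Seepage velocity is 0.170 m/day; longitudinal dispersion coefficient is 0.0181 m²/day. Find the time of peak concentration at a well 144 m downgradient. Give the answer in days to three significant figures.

846 days

For the 1D instantaneous-source solution, setting ∂C/∂t = 0 at fixed x gives v²t² + 2Dt − x² = 0, so t = (√(D² + v²x²) − D)/v².
√(D² + v²x²) = √(0.0181² + 0.170² × 144²) = 24.48; v² = 0.0289.
t = (24.48 − 0.0181)/0.0289 = 846 days (vs. the pure-advection estimate x/v = 847 d).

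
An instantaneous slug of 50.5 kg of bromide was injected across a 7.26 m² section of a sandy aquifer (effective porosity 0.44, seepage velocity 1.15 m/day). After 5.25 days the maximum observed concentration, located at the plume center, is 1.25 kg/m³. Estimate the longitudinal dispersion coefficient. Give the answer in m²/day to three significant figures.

At the plume center C_max = M/(n_e·A·√(4πDt)), so D = M²/(4πt·(n_e·A·C_max)²).
n_e·A·C_max = 0.44 × 7.26 × 1.25 = 3.993 kg/m.
D = 50.5²/(4π × 5.25 × 3.993²) = 2.42 m²/day.

2.42 m²/day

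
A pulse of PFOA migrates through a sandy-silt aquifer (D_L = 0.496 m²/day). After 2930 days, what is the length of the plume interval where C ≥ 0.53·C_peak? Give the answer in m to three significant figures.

122 m

The plume is Gaussian with σ = √(2Dt) = √(2 × 0.496 × 2930) = 53.91 m.
C/C_peak = exp(−Δx²/(2σ²)) = 0.53 ⇒ Δx = σ·√(−2 ln 0.53) = 53.91 × 1.127 = 60.76 m.
Width = 2Δx = 122 m.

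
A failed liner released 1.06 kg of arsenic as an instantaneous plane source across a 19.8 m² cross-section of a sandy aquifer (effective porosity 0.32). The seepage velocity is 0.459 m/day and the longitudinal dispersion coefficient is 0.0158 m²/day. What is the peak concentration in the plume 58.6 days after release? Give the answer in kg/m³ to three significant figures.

The peak of an instantaneous 1D plume sits at x = vt; there the Gaussian factor is 1 and C_max = M/(n_e·A·√(4πDt)), where n_e·A is the pore area the mass is dissolved in.
√(4πDt) = √(4π × 0.0158 × 58.6) = 3.411 m, so C_max = 1.06/(0.32 × 19.8 × 3.411) = 0.0490 kg/m³.

0.0490 kg/m³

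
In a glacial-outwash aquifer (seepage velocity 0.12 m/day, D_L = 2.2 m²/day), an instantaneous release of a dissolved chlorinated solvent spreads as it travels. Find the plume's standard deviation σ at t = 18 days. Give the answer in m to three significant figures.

Dispersive spreading gives a Gaussian with σ² = 2Dt; advection only shifts the center.
σ = √(2 × 2.2 × 18) = 8.90 m.

8.90 m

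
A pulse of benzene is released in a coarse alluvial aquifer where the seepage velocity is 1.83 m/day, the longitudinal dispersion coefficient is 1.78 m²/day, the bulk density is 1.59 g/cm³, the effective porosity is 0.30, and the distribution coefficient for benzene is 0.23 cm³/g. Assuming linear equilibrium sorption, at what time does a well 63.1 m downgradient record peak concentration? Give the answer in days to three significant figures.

Retardation factor R = 1 + ρ_b·K_d/n = 1 + 1.59 × 0.23/0.30 = 2.219.
Sorption retards both mechanisms: v_R = v/R = 0.8247 m/day, D_R = D/R = 0.8022 m²/day.
Peak time from v_R²t² + 2D_R t − x² = 0: t = (√(D_R² + v_R²x²) − D_R)/v_R².
√(D_R² + v_R²x²) = √(0.8022² + 0.8247² × 63.1²) = 52.04; v_R² = 0.6801.
t = (52.04 − 0.8022)/0.6801 = 75.3 days.

75.3 days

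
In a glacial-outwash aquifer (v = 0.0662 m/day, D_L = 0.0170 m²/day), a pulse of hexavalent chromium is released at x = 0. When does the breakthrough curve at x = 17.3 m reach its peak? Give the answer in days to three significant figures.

257 days

For the 1D instantaneous-source solution, setting ∂C/∂t = 0 at fixed x gives v²t² + 2Dt − x² = 0, so t = (√(D² + v²x²) − D)/v².
√(D² + v²x²) = √(0.0170² + 0.0662² × 17.3²) = 1.145; v² = 0.00438244.
t = (1.145 − 0.0170)/0.00438244 = 257 days (vs. the pure-advection estimate x/v = 261 d).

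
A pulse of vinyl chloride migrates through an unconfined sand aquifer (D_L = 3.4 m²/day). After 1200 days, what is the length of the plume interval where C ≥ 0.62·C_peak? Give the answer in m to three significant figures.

177 m

The plume is Gaussian with σ = √(2Dt) = √(2 × 3.4 × 1200) = 90.33 m.
C/C_peak = exp(−Δx²/(2σ²)) = 0.62 ⇒ Δx = σ·√(−2 ln 0.62) = 90.33 × 0.9778 = 88.32 m.
Width = 2Δx = 177 m.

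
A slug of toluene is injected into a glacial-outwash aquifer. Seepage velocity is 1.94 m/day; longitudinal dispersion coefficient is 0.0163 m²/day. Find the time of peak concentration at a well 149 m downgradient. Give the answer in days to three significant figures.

76.8 days

For the 1D instantaneous-source solution, setting ∂C/∂t = 0 at fixed x gives v²t² + 2Dt − x² = 0, so t = (√(D² + v²x²) − D)/v².
√(D² + v²x²) = √(0.0163² + 1.94² × 149²) = 289.1; v² = 3.7636.
t = (289.1 − 0.0163)/3.7636 = 76.8 days (vs. the pure-advection estimate x/v = 76.8 d).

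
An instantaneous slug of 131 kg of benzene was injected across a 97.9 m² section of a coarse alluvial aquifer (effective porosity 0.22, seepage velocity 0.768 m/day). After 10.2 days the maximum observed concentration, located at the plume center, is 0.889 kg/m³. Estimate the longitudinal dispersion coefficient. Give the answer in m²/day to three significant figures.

At the plume center C_max = M/(n_e·A·√(4πDt)), so D = M²/(4πt·(n_e·A·C_max)²).
n_e·A·C_max = 0.22 × 97.9 × 0.889 = 19.15 kg/m.
D = 131²/(4π × 10.2 × 19.15²) = 0.365 m²/day.

0.365 m²/day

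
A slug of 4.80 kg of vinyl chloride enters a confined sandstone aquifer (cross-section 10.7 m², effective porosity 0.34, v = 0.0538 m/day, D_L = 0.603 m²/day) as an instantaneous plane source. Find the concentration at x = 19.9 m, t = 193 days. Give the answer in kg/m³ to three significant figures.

0.0284 kg/m³

For an instantaneous plane source, C(x,t) = M/(n_e·A·√(4πDt)) · exp(−(x−vt)²/(4Dt)), with n_e·A the pore (flow) area.
Plume center vt = 0.0538 × 193 = 10.3834 m, so the well at 19.9 m is 9.5166 m downgradient of the peak.
√(4πDt) = 38.24 m, giving peak height M/(n_e·A·√(4πDt)) = 4.80/(0.34 × 10.7 × 38.24) = 0.03450 kg/m³.
(x−vt)²/(4Dt) = (9.5166)²/(4 × 0.603 × 193) = 0.1945; exp(−0.1945) = 0.8232.
C = 0.03450 × 0.8232 = 0.0284 kg/m³.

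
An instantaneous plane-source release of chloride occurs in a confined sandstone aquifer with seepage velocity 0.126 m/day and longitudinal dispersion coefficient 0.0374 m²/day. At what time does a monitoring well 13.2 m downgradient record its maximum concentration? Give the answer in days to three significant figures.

For the 1D instantaneous-source solution, setting ∂C/∂t = 0 at fixed x gives v²t² + 2Dt − x² = 0, so t = (√(D² + v²x²) − D)/v².
√(D² + v²x²) = √(0.0374² + 0.126² × 13.2²) = 1.664; v² = 0.015876.
t = (1.664 − 0.0374)/0.015876 = 102 days (vs. the pure-advection estimate x/v = 105 d).

102 days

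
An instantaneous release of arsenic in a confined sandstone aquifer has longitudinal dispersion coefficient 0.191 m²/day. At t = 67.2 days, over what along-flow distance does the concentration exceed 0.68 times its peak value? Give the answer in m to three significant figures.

8.90 m

The plume is Gaussian with σ = √(2Dt) = √(2 × 0.191 × 67.2) = 5.067 m.
C/C_peak = exp(−Δx²/(2σ²)) = 0.68 ⇒ Δx = σ·√(−2 ln 0.68) = 5.067 × 0.8783 = 4.450 m.
Width = 2Δx = 8.90 m.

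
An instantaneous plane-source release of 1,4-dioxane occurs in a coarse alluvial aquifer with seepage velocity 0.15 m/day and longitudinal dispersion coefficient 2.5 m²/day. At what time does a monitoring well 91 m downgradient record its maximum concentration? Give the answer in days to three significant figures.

For the 1D instantaneous-source solution, setting ∂C/∂t = 0 at fixed x gives v²t² + 2Dt − x² = 0, so t = (√(D² + v²x²) − D)/v².
√(D² + v²x²) = √(2.5² + 0.15² × 91²) = 13.88; v² = 0.0225.
t = (13.88 − 2.5)/0.0225 = 506 days (vs. the pure-advection estimate x/v = 607 d).

506 days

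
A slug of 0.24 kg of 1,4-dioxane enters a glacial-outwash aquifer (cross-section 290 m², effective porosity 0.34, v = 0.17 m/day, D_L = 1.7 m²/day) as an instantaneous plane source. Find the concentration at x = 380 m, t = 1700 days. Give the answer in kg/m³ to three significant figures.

For an instantaneous plane source, C(x,t) = M/(n_e·A·√(4πDt)) · exp(−(x−vt)²/(4Dt)), with n_e·A the pore (flow) area.
Plume center vt = 0.17 × 1700 = 289 m, so the well at 380 m is 91 m downgradient of the peak.
√(4πDt) = 190.6 m, giving peak height M/(n_e·A·√(4πDt)) = 0.24/(0.34 × 290 × 190.6) = 1.277e-05 kg/m³.
(x−vt)²/(4Dt) = (91)²/(4 × 1.7 × 1700) = 0.7163; exp(−0.7163) = 0.4886.
C = 1.277e-05 × 0.4886 = 6.24e-06 kg/m³.

6.24e-06 kg/m³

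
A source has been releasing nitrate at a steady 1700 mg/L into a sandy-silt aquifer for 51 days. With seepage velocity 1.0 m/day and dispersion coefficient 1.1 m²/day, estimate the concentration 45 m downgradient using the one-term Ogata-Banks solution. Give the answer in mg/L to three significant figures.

1210 mg/L

For a continuous step input, C/C₀ ≈ ½·erfc((x−vt)/(2√(Dt))).
vt = 1.0 × 51 = 51 m and 2√(Dt) = 2√(1.1 × 51) = 14.98 m.
Argument (x−vt)/(2√(Dt)) = (45 − 51)/14.98 = -0.4005; ½·erfc(-0.4005) = 0.7144.
C = 1700 × 0.7144 = 1210 mg/L.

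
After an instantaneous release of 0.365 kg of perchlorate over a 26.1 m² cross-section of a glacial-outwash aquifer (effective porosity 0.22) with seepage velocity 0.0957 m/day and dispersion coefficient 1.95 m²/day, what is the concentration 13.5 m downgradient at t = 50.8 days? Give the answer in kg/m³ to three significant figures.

0.00149 kg/m³

For an instantaneous plane source, C(x,t) = M/(n_e·A·√(4πDt)) · exp(−(x−vt)²/(4Dt)), with n_e·A the pore (flow) area.
Plume center vt = 0.0957 × 50.8 = 4.86156 m, so the well at 13.5 m is 8.63844 m downgradient of the peak.
√(4πDt) = 35.28 m, giving peak height M/(n_e·A·√(4πDt)) = 0.365/(0.22 × 26.1 × 35.28) = 0.001802 kg/m³.
(x−vt)²/(4Dt) = (8.63844)²/(4 × 1.95 × 50.8) = 0.1883; exp(−0.1883) = 0.8284.
C = 0.001802 × 0.8284 = 0.00149 kg/m³.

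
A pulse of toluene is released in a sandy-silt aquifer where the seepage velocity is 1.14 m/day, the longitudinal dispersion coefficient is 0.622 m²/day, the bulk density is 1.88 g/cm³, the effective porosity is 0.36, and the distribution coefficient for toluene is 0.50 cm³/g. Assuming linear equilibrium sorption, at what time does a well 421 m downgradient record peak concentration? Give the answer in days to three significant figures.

1330 days

Retardation factor R = 1 + ρ_b·K_d/n = 1 + 1.88 × 0.50/0.36 = 3.611.
Sorption retards both mechanisms: v_R = v/R = 0.3157 m/day, D_R = D/R = 0.1723 m²/day.
Peak time from v_R²t² + 2D_R t − x² = 0: t = (√(D_R² + v_R²x²) − D_R)/v_R².
√(D_R² + v_R²x²) = √(0.1723² + 0.3157² × 421²) = 132.9; v_R² = 0.09967.
t = (132.9 − 0.1723)/0.09967 = 1330 days.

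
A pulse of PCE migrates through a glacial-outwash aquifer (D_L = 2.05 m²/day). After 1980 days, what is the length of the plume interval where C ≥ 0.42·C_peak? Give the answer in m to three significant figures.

237 m

The plume is Gaussian with σ = √(2Dt) = √(2 × 2.05 × 1980) = 90.10 m.
C/C_peak = exp(−Δx²/(2σ²)) = 0.42 ⇒ Δx = σ·√(−2 ln 0.42) = 90.10 × 1.317 = 118.7 m.
Width = 2Δx = 237 m.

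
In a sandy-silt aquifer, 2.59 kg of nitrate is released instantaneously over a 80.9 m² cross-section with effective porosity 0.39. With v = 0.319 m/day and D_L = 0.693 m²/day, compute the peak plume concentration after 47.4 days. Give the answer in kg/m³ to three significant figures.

The peak of an instantaneous 1D plume sits at x = vt; there the Gaussian factor is 1 and C_max = M/(n_e·A·√(4πDt)), where n_e·A is the pore area the mass is dissolved in.
√(4πDt) = √(4π × 0.693 × 47.4) = 20.32 m, so C_max = 2.59/(0.39 × 80.9 × 20.32) = 0.00404 kg/m³.

0.00404 kg/m³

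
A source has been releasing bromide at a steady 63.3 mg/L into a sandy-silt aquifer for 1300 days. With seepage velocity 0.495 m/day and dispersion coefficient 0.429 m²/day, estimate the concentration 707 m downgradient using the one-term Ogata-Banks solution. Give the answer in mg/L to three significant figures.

1.81 mg/L

For a continuous step input, C/C₀ ≈ ½·erfc((x−vt)/(2√(Dt))).
vt = 0.495 × 1300 = 643.5 m and 2√(Dt) = 2√(0.429 × 1300) = 47.23 m.
Argument (x−vt)/(2√(Dt)) = (707 − 643.5)/47.23 = 1.344; ½·erfc(1.344) = 0.02867.
C = 63.3 × 0.02867 = 1.81 mg/L.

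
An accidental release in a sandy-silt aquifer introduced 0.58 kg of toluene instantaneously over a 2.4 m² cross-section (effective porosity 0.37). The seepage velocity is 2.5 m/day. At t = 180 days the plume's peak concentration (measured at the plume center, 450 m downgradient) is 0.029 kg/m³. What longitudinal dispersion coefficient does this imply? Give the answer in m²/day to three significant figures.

0.224 m²/day

At the plume center C_max = M/(n_e·A·√(4πDt)), so D = M²/(4πt·(n_e·A·C_max)²).
n_e·A·C_max = 0.37 × 2.4 × 0.029 = 0.02575 kg/m.
D = 0.58²/(4π × 180 × 0.02575²) = 0.224 m²/day.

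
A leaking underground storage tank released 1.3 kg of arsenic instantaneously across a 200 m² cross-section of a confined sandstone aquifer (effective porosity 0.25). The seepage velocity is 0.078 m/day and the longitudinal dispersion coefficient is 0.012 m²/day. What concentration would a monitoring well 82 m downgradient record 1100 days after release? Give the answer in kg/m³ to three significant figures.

For an instantaneous plane source, C(x,t) = M/(n_e·A·√(4πDt)) · exp(−(x−vt)²/(4Dt)), with n_e·A the pore (flow) area.
Plume center vt = 0.078 × 1100 = 85.8 m, so the well at 82 m is 3.8 m upgradient of the peak.
√(4πDt) = 12.88 m, giving peak height M/(n_e·A·√(4πDt)) = 1.3/(0.25 × 200 × 12.88) = 0.002019 kg/m³.
(x−vt)²/(4Dt) = (-3.8)²/(4 × 0.012 × 1100) = 0.2735; exp(−0.2735) = 0.7607.
C = 0.002019 × 0.7607 = 0.00154 kg/m³.

0.00154 kg/m³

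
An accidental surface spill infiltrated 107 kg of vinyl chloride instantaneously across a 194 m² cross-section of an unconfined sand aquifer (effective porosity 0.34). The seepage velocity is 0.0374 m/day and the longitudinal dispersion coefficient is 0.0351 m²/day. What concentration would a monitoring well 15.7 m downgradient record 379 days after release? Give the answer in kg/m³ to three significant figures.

0.120 kg/m³

For an instantaneous plane source, C(x,t) = M/(n_e·A·√(4πDt)) · exp(−(x−vt)²/(4Dt)), with n_e·A the pore (flow) area.
Plume center vt = 0.0374 × 379 = 14.1746 m, so the well at 15.7 m is 1.5254 m downgradient of the peak.
√(4πDt) = 12.93 m, giving peak height M/(n_e·A·√(4πDt)) = 107/(0.34 × 194 × 12.93) = 0.1255 kg/m³.
(x−vt)²/(4Dt) = (1.5254)²/(4 × 0.0351 × 379) = 0.04373; exp(−0.04373) = 0.9572.
C = 0.1255 × 0.9572 = 0.120 kg/m³.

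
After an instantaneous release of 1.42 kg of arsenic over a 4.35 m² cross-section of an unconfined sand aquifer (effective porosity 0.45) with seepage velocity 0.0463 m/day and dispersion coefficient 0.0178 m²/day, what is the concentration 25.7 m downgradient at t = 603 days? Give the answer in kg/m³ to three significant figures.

For an instantaneous plane source, C(x,t) = M/(n_e·A·√(4πDt)) · exp(−(x−vt)²/(4Dt)), with n_e·A the pore (flow) area.
Plume center vt = 0.0463 × 603 = 27.9189 m, so the well at 25.7 m is 2.2189 m upgradient of the peak.
√(4πDt) = 11.61 m, giving peak height M/(n_e·A·√(4πDt)) = 1.42/(0.45 × 4.35 × 11.61) = 0.06248 kg/m³.
(x−vt)²/(4Dt) = (-2.2189)²/(4 × 0.0178 × 603) = 0.1147; exp(−0.1147) = 0.8916.
C = 0.06248 × 0.8916 = 0.0557 kg/m³.

0.0557 kg/m³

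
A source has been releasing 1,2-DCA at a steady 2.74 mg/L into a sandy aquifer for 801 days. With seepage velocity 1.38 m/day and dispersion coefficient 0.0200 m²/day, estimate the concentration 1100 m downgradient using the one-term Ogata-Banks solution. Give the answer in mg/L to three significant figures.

2.27 mg/L

For a continuous step input, C/C₀ ≈ ½·erfc((x−vt)/(2√(Dt))).
vt = 1.38 × 801 = 1105.38 m and 2√(Dt) = 2√(0.0200 × 801) = 8.005 m.
Argument (x−vt)/(2√(Dt)) = (1100 − 1105.38)/8.005 = -0.6721; ½·erfc(-0.6721) = 0.8291.
C = 2.74 × 0.8291 = 2.27 mg/L.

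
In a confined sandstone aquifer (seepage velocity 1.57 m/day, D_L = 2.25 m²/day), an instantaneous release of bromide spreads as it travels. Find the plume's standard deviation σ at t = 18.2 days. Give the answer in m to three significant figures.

Dispersive spreading gives a Gaussian with σ² = 2Dt; advection only shifts the center.
σ = √(2 × 2.25 × 18.2) = 9.05 m.

9.05 m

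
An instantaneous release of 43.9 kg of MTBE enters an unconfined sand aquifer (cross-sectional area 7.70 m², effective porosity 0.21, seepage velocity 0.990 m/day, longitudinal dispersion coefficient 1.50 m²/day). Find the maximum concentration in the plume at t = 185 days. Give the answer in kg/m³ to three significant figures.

The peak of an instantaneous 1D plume sits at x = vt; there the Gaussian factor is 1 and C_max = M/(n_e·A·√(4πDt)), where n_e·A is the pore area the mass is dissolved in.
√(4πDt) = √(4π × 1.50 × 185) = 59.05 m, so C_max = 43.9/(0.21 × 7.70 × 59.05) = 0.460 kg/m³.

0.460 kg/m³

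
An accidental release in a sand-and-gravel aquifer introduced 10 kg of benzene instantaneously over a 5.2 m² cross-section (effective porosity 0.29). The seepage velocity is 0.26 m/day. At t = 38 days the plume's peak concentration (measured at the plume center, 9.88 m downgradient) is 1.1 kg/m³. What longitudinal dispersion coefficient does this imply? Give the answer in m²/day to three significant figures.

At the plume center C_max = M/(n_e·A·√(4πDt)), so D = M²/(4πt·(n_e·A·C_max)²).
n_e·A·C_max = 0.29 × 5.2 × 1.1 = 1.659 kg/m.
D = 10²/(4π × 38 × 1.659²) = 0.0761 m²/day.

0.0761 m²/day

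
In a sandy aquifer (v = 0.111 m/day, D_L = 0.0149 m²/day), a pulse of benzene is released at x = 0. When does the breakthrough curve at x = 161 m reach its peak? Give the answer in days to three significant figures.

For the 1D instantaneous-source solution, setting ∂C/∂t = 0 at fixed x gives v²t² + 2Dt − x² = 0, so t = (√(D² + v²x²) − D)/v².
√(D² + v²x²) = √(0.0149² + 0.111² × 161²) = 17.87; v² = 0.012321.
t = (17.87 − 0.0149)/0.012321 = 1450 days (vs. the pure-advection estimate x/v = 1450 d).

1450 days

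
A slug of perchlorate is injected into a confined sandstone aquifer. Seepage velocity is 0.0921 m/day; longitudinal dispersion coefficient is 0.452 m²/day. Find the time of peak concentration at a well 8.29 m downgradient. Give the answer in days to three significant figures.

For the 1D instantaneous-source solution, setting ∂C/∂t = 0 at fixed x gives v²t² + 2Dt − x² = 0, so t = (√(D² + v²x²) − D)/v².
√(D² + v²x²) = √(0.452² + 0.0921² × 8.29²) = 0.8873; v² = 0.00848241.
t = (0.8873 − 0.452)/0.00848241 = 51.3 days (vs. the pure-advection estimate x/v = 90.0 d).

51.3 days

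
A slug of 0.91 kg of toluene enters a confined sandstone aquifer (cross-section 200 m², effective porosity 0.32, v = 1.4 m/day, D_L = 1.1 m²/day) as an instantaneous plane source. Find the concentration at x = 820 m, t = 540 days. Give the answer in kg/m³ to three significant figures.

2.94e-05 kg/m³

For an instantaneous plane source, C(x,t) = M/(n_e·A·√(4πDt)) · exp(−(x−vt)²/(4Dt)), with n_e·A the pore (flow) area.
Plume center vt = 1.4 × 540 = 756 m, so the well at 820 m is 64 m downgradient of the peak.
√(4πDt) = 86.40 m, giving peak height M/(n_e·A·√(4πDt)) = 0.91/(0.32 × 200 × 86.40) = 0.0001646 kg/m³.
(x−vt)²/(4Dt) = (64)²/(4 × 1.1 × 540) = 1.724; exp(−1.724) = 0.1784.
C = 0.0001646 × 0.1784 = 2.94e-05 kg/m³.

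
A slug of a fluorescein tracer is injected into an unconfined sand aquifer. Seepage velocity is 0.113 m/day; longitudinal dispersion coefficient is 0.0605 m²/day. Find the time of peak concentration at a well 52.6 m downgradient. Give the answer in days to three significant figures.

461 days

For the 1D instantaneous-source solution, setting ∂C/∂t = 0 at fixed x gives v²t² + 2Dt − x² = 0, so t = (√(D² + v²x²) − D)/v².
√(D² + v²x²) = √(0.0605² + 0.113² × 52.6²) = 5.944; v² = 0.012769.
t = (5.944 − 0.0605)/0.012769 = 461 days (vs. the pure-advection estimate x/v = 465 d).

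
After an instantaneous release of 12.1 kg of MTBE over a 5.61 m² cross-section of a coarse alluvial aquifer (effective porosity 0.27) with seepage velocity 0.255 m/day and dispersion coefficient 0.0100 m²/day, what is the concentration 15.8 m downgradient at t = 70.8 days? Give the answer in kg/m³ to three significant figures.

For an instantaneous plane source, C(x,t) = M/(n_e·A·√(4πDt)) · exp(−(x−vt)²/(4Dt)), with n_e·A the pore (flow) area.
Plume center vt = 0.255 × 70.8 = 18.054 m, so the well at 15.8 m is 2.254 m upgradient of the peak.
√(4πDt) = 2.983 m, giving peak height M/(n_e·A·√(4πDt)) = 12.1/(0.27 × 5.61 × 2.983) = 2.678 kg/m³.
(x−vt)²/(4Dt) = (-2.254)²/(4 × 0.0100 × 70.8) = 1.794; exp(−1.794) = 0.1663.
C = 2.678 × 0.1663 = 0.445 kg/m³.

0.445 kg/m³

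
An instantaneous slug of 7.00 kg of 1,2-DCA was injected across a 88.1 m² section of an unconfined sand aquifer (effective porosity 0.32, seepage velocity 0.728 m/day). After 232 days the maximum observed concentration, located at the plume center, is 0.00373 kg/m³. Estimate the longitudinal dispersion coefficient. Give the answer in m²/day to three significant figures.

At the plume center C_max = M/(n_e·A·√(4πDt)), so D = M²/(4πt·(n_e·A·C_max)²).
n_e·A·C_max = 0.32 × 88.1 × 0.00373 = 0.1052 kg/m.
D = 7.00²/(4π × 232 × 0.1052²) = 1.52 m²/day.

1.52 m²/day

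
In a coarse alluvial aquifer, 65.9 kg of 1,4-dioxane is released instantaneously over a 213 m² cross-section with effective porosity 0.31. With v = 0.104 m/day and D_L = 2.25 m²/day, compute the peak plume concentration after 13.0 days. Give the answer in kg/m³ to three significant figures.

0.0521 kg/m³

The peak of an instantaneous 1D plume sits at x = vt; there the Gaussian factor is 1 and C_max = M/(n_e·A·√(4πDt)), where n_e·A is the pore area the mass is dissolved in.
√(4πDt) = √(4π × 2.25 × 13.0) = 19.17 m, so C_max = 65.9/(0.31 × 213 × 19.17) = 0.0521 kg/m³.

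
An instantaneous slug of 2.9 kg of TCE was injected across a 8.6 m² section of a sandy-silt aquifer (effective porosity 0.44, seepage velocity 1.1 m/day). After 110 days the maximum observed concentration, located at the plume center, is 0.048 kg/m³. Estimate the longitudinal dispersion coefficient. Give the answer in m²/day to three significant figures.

0.184 m²/day

At the plume center C_max = M/(n_e·A·√(4πDt)), so D = M²/(4πt·(n_e·A·C_max)²).
n_e·A·C_max = 0.44 × 8.6 × 0.048 = 0.1816 kg/m.
D = 2.9²/(4π × 110 × 0.1816²) = 0.184 m²/day.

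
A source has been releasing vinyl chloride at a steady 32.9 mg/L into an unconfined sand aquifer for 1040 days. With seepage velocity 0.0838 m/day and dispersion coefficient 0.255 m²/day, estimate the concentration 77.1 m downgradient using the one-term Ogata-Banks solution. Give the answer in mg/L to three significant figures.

22.0 mg/L

For a continuous step input, C/C₀ ≈ ½·erfc((x−vt)/(2√(Dt))).
vt = 0.0838 × 1040 = 87.152 m and 2√(Dt) = 2√(0.255 × 1040) = 32.57 m.
Argument (x−vt)/(2√(Dt)) = (77.1 − 87.152)/32.57 = -0.3086; ½·erfc(-0.3086) = 0.6687.
C = 32.9 × 0.6687 = 22.0 mg/L.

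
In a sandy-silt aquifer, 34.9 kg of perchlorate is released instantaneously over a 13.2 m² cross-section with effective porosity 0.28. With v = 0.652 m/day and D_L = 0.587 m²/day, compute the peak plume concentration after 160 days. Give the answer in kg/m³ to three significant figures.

The peak of an instantaneous 1D plume sits at x = vt; there the Gaussian factor is 1 and C_max = M/(n_e·A·√(4πDt)), where n_e·A is the pore area the mass is dissolved in.
√(4πDt) = √(4π × 0.587 × 160) = 34.35 m, so C_max = 34.9/(0.28 × 13.2 × 34.35) = 0.275 kg/m³.

0.275 kg/m³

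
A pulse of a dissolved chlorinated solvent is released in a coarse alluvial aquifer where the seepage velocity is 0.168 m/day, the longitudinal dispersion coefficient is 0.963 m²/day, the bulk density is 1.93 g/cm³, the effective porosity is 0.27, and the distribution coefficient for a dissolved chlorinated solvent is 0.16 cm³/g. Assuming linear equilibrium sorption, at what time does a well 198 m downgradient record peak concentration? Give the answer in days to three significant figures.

Retardation factor R = 1 + ρ_b·K_d/n = 1 + 1.93 × 0.16/0.27 = 2.144.
Sorption retards both mechanisms: v_R = v/R = 0.07836 m/day, D_R = D/R = 0.4492 m²/day.
Peak time from v_R²t² + 2D_R t − x² = 0: t = (√(D_R² + v_R²x²) − D_R)/v_R².
√(D_R² + v_R²x²) = √(0.4492² + 0.07836² × 198²) = 15.52; v_R² = 0.006140.
t = (15.52 − 0.4492)/0.006140 = 2450 days.

2450 days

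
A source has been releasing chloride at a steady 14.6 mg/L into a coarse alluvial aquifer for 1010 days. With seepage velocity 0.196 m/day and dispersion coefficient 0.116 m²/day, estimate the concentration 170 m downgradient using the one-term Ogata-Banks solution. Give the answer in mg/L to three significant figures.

14.1 mg/L

For a continuous step input, C/C₀ ≈ ½·erfc((x−vt)/(2√(Dt))).
vt = 0.196 × 1010 = 197.96 m and 2√(Dt) = 2√(0.116 × 1010) = 21.65 m.
Argument (x−vt)/(2√(Dt)) = (170 − 197.96)/21.65 = -1.291; ½·erfc(-1.291) = 0.9661.
C = 14.6 × 0.9661 = 14.1 mg/L.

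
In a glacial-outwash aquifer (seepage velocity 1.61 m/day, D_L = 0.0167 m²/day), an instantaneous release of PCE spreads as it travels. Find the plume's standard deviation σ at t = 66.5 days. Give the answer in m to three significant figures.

1.49 m

Dispersive spreading gives a Gaussian with σ² = 2Dt; advection only shifts the center.
σ = √(2 × 0.0167 × 66.5) = 1.49 m.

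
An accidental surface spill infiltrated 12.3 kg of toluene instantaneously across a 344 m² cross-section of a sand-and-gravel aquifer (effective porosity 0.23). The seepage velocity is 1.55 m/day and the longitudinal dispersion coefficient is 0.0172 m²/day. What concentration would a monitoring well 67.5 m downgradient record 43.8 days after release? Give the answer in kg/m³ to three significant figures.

0.0480 kg/m³

For an instantaneous plane source, C(x,t) = M/(n_e·A·√(4πDt)) · exp(−(x−vt)²/(4Dt)), with n_e·A the pore (flow) area.
Plume center vt = 1.55 × 43.8 = 67.89 m, so the well at 67.5 m is 0.39 m upgradient of the peak.
√(4πDt) = 3.077 m, giving peak height M/(n_e·A·√(4πDt)) = 12.3/(0.23 × 344 × 3.077) = 0.05052 kg/m³.
(x−vt)²/(4Dt) = (-0.39)²/(4 × 0.0172 × 43.8) = 0.05047; exp(−0.05047) = 0.9508.
C = 0.05052 × 0.9508 = 0.0480 kg/m³.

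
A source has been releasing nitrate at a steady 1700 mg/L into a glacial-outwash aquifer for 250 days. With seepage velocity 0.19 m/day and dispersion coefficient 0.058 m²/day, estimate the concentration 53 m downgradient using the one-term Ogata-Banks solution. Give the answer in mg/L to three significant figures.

For a continuous step input, C/C₀ ≈ ½·erfc((x−vt)/(2√(Dt))).
vt = 0.19 × 250 = 47.5 m and 2√(Dt) = 2√(0.058 × 250) = 7.616 m.
Argument (x−vt)/(2√(Dt)) = (53 − 47.5)/7.616 = 0.7222; ½·erfc(0.7222) = 0.1535.
C = 1700 × 0.1535 = 261 mg/L.

261 mg/L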